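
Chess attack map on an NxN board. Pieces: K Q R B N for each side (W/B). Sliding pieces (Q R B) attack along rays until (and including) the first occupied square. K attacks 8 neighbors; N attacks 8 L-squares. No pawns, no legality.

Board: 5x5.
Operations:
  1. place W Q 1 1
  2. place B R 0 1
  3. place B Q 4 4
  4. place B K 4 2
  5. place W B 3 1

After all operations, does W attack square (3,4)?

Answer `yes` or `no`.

Answer: no

Derivation:
Op 1: place WQ@(1,1)
Op 2: place BR@(0,1)
Op 3: place BQ@(4,4)
Op 4: place BK@(4,2)
Op 5: place WB@(3,1)
Per-piece attacks for W:
  WQ@(1,1): attacks (1,2) (1,3) (1,4) (1,0) (2,1) (3,1) (0,1) (2,2) (3,3) (4,4) (2,0) (0,2) (0,0) [ray(1,0) blocked at (3,1); ray(-1,0) blocked at (0,1); ray(1,1) blocked at (4,4)]
  WB@(3,1): attacks (4,2) (4,0) (2,2) (1,3) (0,4) (2,0) [ray(1,1) blocked at (4,2)]
W attacks (3,4): no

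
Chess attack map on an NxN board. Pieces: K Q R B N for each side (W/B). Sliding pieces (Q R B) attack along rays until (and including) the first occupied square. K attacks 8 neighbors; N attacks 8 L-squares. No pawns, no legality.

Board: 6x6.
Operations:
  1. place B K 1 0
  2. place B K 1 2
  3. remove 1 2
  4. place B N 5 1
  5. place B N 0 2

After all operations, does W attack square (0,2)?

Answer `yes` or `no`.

Answer: no

Derivation:
Op 1: place BK@(1,0)
Op 2: place BK@(1,2)
Op 3: remove (1,2)
Op 4: place BN@(5,1)
Op 5: place BN@(0,2)
Per-piece attacks for W:
W attacks (0,2): no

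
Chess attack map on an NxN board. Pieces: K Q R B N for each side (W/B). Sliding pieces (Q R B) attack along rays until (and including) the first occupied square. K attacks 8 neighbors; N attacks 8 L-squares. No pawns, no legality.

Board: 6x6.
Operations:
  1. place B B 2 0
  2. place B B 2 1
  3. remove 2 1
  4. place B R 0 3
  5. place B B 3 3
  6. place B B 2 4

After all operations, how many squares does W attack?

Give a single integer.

Op 1: place BB@(2,0)
Op 2: place BB@(2,1)
Op 3: remove (2,1)
Op 4: place BR@(0,3)
Op 5: place BB@(3,3)
Op 6: place BB@(2,4)
Per-piece attacks for W:
Union (0 distinct): (none)

Answer: 0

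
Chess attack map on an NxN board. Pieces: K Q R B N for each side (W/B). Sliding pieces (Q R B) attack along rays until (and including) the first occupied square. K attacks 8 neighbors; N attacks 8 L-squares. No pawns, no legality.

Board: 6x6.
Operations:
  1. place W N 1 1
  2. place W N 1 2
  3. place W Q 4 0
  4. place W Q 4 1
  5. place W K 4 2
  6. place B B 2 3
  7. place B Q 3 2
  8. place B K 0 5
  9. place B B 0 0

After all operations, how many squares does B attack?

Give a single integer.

Op 1: place WN@(1,1)
Op 2: place WN@(1,2)
Op 3: place WQ@(4,0)
Op 4: place WQ@(4,1)
Op 5: place WK@(4,2)
Op 6: place BB@(2,3)
Op 7: place BQ@(3,2)
Op 8: place BK@(0,5)
Op 9: place BB@(0,0)
Per-piece attacks for B:
  BB@(0,0): attacks (1,1) [ray(1,1) blocked at (1,1)]
  BK@(0,5): attacks (0,4) (1,5) (1,4)
  BB@(2,3): attacks (3,4) (4,5) (3,2) (1,4) (0,5) (1,2) [ray(1,-1) blocked at (3,2); ray(-1,1) blocked at (0,5); ray(-1,-1) blocked at (1,2)]
  BQ@(3,2): attacks (3,3) (3,4) (3,5) (3,1) (3,0) (4,2) (2,2) (1,2) (4,3) (5,4) (4,1) (2,3) (2,1) (1,0) [ray(1,0) blocked at (4,2); ray(-1,0) blocked at (1,2); ray(1,-1) blocked at (4,1); ray(-1,1) blocked at (2,3)]
Union (21 distinct): (0,4) (0,5) (1,0) (1,1) (1,2) (1,4) (1,5) (2,1) (2,2) (2,3) (3,0) (3,1) (3,2) (3,3) (3,4) (3,5) (4,1) (4,2) (4,3) (4,5) (5,4)

Answer: 21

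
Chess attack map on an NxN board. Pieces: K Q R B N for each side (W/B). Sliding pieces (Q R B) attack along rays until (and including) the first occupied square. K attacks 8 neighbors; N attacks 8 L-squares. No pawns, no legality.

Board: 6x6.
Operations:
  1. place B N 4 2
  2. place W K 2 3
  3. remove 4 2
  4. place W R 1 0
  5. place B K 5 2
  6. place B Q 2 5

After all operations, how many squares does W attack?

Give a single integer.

Op 1: place BN@(4,2)
Op 2: place WK@(2,3)
Op 3: remove (4,2)
Op 4: place WR@(1,0)
Op 5: place BK@(5,2)
Op 6: place BQ@(2,5)
Per-piece attacks for W:
  WR@(1,0): attacks (1,1) (1,2) (1,3) (1,4) (1,5) (2,0) (3,0) (4,0) (5,0) (0,0)
  WK@(2,3): attacks (2,4) (2,2) (3,3) (1,3) (3,4) (3,2) (1,4) (1,2)
Union (15 distinct): (0,0) (1,1) (1,2) (1,3) (1,4) (1,5) (2,0) (2,2) (2,4) (3,0) (3,2) (3,3) (3,4) (4,0) (5,0)

Answer: 15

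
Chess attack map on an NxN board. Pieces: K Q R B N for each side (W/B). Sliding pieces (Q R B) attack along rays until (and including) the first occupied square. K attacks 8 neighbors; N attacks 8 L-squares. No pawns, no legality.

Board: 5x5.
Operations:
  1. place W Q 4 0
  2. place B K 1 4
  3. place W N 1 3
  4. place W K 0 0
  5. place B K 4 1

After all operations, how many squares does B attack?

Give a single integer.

Op 1: place WQ@(4,0)
Op 2: place BK@(1,4)
Op 3: place WN@(1,3)
Op 4: place WK@(0,0)
Op 5: place BK@(4,1)
Per-piece attacks for B:
  BK@(1,4): attacks (1,3) (2,4) (0,4) (2,3) (0,3)
  BK@(4,1): attacks (4,2) (4,0) (3,1) (3,2) (3,0)
Union (10 distinct): (0,3) (0,4) (1,3) (2,3) (2,4) (3,0) (3,1) (3,2) (4,0) (4,2)

Answer: 10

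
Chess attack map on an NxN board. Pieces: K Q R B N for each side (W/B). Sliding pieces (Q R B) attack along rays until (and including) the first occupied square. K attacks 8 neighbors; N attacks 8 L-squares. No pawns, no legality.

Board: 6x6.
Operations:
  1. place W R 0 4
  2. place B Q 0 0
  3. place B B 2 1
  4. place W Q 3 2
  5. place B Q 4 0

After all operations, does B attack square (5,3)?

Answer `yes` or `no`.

Op 1: place WR@(0,4)
Op 2: place BQ@(0,0)
Op 3: place BB@(2,1)
Op 4: place WQ@(3,2)
Op 5: place BQ@(4,0)
Per-piece attacks for B:
  BQ@(0,0): attacks (0,1) (0,2) (0,3) (0,4) (1,0) (2,0) (3,0) (4,0) (1,1) (2,2) (3,3) (4,4) (5,5) [ray(0,1) blocked at (0,4); ray(1,0) blocked at (4,0)]
  BB@(2,1): attacks (3,2) (3,0) (1,2) (0,3) (1,0) [ray(1,1) blocked at (3,2)]
  BQ@(4,0): attacks (4,1) (4,2) (4,3) (4,4) (4,5) (5,0) (3,0) (2,0) (1,0) (0,0) (5,1) (3,1) (2,2) (1,3) (0,4) [ray(-1,0) blocked at (0,0); ray(-1,1) blocked at (0,4)]
B attacks (5,3): no

Answer: no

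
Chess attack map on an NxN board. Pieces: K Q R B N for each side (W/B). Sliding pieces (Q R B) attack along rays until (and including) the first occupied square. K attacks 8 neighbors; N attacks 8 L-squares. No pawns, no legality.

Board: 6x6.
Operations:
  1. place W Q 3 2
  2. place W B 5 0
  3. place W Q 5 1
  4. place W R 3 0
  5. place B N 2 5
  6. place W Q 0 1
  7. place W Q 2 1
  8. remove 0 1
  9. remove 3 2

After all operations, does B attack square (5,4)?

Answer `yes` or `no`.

Answer: no

Derivation:
Op 1: place WQ@(3,2)
Op 2: place WB@(5,0)
Op 3: place WQ@(5,1)
Op 4: place WR@(3,0)
Op 5: place BN@(2,5)
Op 6: place WQ@(0,1)
Op 7: place WQ@(2,1)
Op 8: remove (0,1)
Op 9: remove (3,2)
Per-piece attacks for B:
  BN@(2,5): attacks (3,3) (4,4) (1,3) (0,4)
B attacks (5,4): no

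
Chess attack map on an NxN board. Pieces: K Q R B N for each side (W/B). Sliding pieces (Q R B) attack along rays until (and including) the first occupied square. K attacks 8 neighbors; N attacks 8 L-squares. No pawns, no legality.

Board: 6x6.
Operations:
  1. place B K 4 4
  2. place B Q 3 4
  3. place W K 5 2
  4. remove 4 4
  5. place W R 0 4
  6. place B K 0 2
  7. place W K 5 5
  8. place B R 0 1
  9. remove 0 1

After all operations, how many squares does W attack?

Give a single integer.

Answer: 14

Derivation:
Op 1: place BK@(4,4)
Op 2: place BQ@(3,4)
Op 3: place WK@(5,2)
Op 4: remove (4,4)
Op 5: place WR@(0,4)
Op 6: place BK@(0,2)
Op 7: place WK@(5,5)
Op 8: place BR@(0,1)
Op 9: remove (0,1)
Per-piece attacks for W:
  WR@(0,4): attacks (0,5) (0,3) (0,2) (1,4) (2,4) (3,4) [ray(0,-1) blocked at (0,2); ray(1,0) blocked at (3,4)]
  WK@(5,2): attacks (5,3) (5,1) (4,2) (4,3) (4,1)
  WK@(5,5): attacks (5,4) (4,5) (4,4)
Union (14 distinct): (0,2) (0,3) (0,5) (1,4) (2,4) (3,4) (4,1) (4,2) (4,3) (4,4) (4,5) (5,1) (5,3) (5,4)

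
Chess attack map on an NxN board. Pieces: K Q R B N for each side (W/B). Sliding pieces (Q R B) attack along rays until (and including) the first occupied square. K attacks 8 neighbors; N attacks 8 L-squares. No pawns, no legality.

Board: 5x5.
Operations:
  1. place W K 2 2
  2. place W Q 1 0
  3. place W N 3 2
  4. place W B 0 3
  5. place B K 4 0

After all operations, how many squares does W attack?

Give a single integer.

Answer: 16

Derivation:
Op 1: place WK@(2,2)
Op 2: place WQ@(1,0)
Op 3: place WN@(3,2)
Op 4: place WB@(0,3)
Op 5: place BK@(4,0)
Per-piece attacks for W:
  WB@(0,3): attacks (1,4) (1,2) (2,1) (3,0)
  WQ@(1,0): attacks (1,1) (1,2) (1,3) (1,4) (2,0) (3,0) (4,0) (0,0) (2,1) (3,2) (0,1) [ray(1,0) blocked at (4,0); ray(1,1) blocked at (3,2)]
  WK@(2,2): attacks (2,3) (2,1) (3,2) (1,2) (3,3) (3,1) (1,3) (1,1)
  WN@(3,2): attacks (4,4) (2,4) (1,3) (4,0) (2,0) (1,1)
Union (16 distinct): (0,0) (0,1) (1,1) (1,2) (1,3) (1,4) (2,0) (2,1) (2,3) (2,4) (3,0) (3,1) (3,2) (3,3) (4,0) (4,4)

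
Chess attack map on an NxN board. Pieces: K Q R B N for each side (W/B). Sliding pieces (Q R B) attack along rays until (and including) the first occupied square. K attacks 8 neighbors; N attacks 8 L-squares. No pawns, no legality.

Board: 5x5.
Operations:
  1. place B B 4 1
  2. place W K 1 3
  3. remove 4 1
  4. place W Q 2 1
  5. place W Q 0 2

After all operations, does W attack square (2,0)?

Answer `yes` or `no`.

Op 1: place BB@(4,1)
Op 2: place WK@(1,3)
Op 3: remove (4,1)
Op 4: place WQ@(2,1)
Op 5: place WQ@(0,2)
Per-piece attacks for W:
  WQ@(0,2): attacks (0,3) (0,4) (0,1) (0,0) (1,2) (2,2) (3,2) (4,2) (1,3) (1,1) (2,0) [ray(1,1) blocked at (1,3)]
  WK@(1,3): attacks (1,4) (1,2) (2,3) (0,3) (2,4) (2,2) (0,4) (0,2)
  WQ@(2,1): attacks (2,2) (2,3) (2,4) (2,0) (3,1) (4,1) (1,1) (0,1) (3,2) (4,3) (3,0) (1,2) (0,3) (1,0)
W attacks (2,0): yes

Answer: yes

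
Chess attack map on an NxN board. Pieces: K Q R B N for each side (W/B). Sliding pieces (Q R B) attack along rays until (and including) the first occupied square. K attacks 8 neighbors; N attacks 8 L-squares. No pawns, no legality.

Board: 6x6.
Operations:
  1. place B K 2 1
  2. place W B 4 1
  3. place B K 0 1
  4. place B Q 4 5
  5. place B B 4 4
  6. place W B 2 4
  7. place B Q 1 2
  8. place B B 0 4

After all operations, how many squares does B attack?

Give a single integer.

Answer: 30

Derivation:
Op 1: place BK@(2,1)
Op 2: place WB@(4,1)
Op 3: place BK@(0,1)
Op 4: place BQ@(4,5)
Op 5: place BB@(4,4)
Op 6: place WB@(2,4)
Op 7: place BQ@(1,2)
Op 8: place BB@(0,4)
Per-piece attacks for B:
  BK@(0,1): attacks (0,2) (0,0) (1,1) (1,2) (1,0)
  BB@(0,4): attacks (1,5) (1,3) (2,2) (3,1) (4,0)
  BQ@(1,2): attacks (1,3) (1,4) (1,5) (1,1) (1,0) (2,2) (3,2) (4,2) (5,2) (0,2) (2,3) (3,4) (4,5) (2,1) (0,3) (0,1) [ray(1,1) blocked at (4,5); ray(1,-1) blocked at (2,1); ray(-1,-1) blocked at (0,1)]
  BK@(2,1): attacks (2,2) (2,0) (3,1) (1,1) (3,2) (3,0) (1,2) (1,0)
  BB@(4,4): attacks (5,5) (5,3) (3,5) (3,3) (2,2) (1,1) (0,0)
  BQ@(4,5): attacks (4,4) (5,5) (3,5) (2,5) (1,5) (0,5) (5,4) (3,4) (2,3) (1,2) [ray(0,-1) blocked at (4,4); ray(-1,-1) blocked at (1,2)]
Union (30 distinct): (0,0) (0,1) (0,2) (0,3) (0,5) (1,0) (1,1) (1,2) (1,3) (1,4) (1,5) (2,0) (2,1) (2,2) (2,3) (2,5) (3,0) (3,1) (3,2) (3,3) (3,4) (3,5) (4,0) (4,2) (4,4) (4,5) (5,2) (5,3) (5,4) (5,5)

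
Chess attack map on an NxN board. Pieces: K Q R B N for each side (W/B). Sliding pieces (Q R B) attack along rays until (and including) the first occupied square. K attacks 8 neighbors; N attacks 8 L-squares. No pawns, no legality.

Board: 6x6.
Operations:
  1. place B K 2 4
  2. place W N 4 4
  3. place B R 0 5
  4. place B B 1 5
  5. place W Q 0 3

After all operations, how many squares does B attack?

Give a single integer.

Op 1: place BK@(2,4)
Op 2: place WN@(4,4)
Op 3: place BR@(0,5)
Op 4: place BB@(1,5)
Op 5: place WQ@(0,3)
Per-piece attacks for B:
  BR@(0,5): attacks (0,4) (0,3) (1,5) [ray(0,-1) blocked at (0,3); ray(1,0) blocked at (1,5)]
  BB@(1,5): attacks (2,4) (0,4) [ray(1,-1) blocked at (2,4)]
  BK@(2,4): attacks (2,5) (2,3) (3,4) (1,4) (3,5) (3,3) (1,5) (1,3)
Union (11 distinct): (0,3) (0,4) (1,3) (1,4) (1,5) (2,3) (2,4) (2,5) (3,3) (3,4) (3,5)

Answer: 11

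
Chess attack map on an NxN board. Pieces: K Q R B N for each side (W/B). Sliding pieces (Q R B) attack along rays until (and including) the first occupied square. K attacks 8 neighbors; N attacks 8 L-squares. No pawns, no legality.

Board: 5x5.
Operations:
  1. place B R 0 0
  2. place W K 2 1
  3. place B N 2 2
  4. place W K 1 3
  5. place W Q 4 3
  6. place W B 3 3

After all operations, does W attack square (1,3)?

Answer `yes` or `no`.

Op 1: place BR@(0,0)
Op 2: place WK@(2,1)
Op 3: place BN@(2,2)
Op 4: place WK@(1,3)
Op 5: place WQ@(4,3)
Op 6: place WB@(3,3)
Per-piece attacks for W:
  WK@(1,3): attacks (1,4) (1,2) (2,3) (0,3) (2,4) (2,2) (0,4) (0,2)
  WK@(2,1): attacks (2,2) (2,0) (3,1) (1,1) (3,2) (3,0) (1,2) (1,0)
  WB@(3,3): attacks (4,4) (4,2) (2,4) (2,2) [ray(-1,-1) blocked at (2,2)]
  WQ@(4,3): attacks (4,4) (4,2) (4,1) (4,0) (3,3) (3,4) (3,2) (2,1) [ray(-1,0) blocked at (3,3); ray(-1,-1) blocked at (2,1)]
W attacks (1,3): no

Answer: no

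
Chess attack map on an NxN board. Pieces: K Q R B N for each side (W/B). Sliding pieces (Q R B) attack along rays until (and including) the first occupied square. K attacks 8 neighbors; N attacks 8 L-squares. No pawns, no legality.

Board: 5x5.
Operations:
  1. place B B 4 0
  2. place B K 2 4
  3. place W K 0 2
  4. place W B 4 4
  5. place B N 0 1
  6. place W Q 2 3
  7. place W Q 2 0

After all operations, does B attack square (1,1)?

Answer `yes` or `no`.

Op 1: place BB@(4,0)
Op 2: place BK@(2,4)
Op 3: place WK@(0,2)
Op 4: place WB@(4,4)
Op 5: place BN@(0,1)
Op 6: place WQ@(2,3)
Op 7: place WQ@(2,0)
Per-piece attacks for B:
  BN@(0,1): attacks (1,3) (2,2) (2,0)
  BK@(2,4): attacks (2,3) (3,4) (1,4) (3,3) (1,3)
  BB@(4,0): attacks (3,1) (2,2) (1,3) (0,4)
B attacks (1,1): no

Answer: no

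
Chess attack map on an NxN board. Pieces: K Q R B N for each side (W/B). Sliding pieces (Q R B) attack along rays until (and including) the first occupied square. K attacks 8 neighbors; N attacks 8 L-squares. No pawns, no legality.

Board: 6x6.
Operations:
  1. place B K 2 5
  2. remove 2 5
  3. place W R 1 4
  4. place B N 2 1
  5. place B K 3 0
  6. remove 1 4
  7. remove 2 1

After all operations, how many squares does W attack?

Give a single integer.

Answer: 0

Derivation:
Op 1: place BK@(2,5)
Op 2: remove (2,5)
Op 3: place WR@(1,4)
Op 4: place BN@(2,1)
Op 5: place BK@(3,0)
Op 6: remove (1,4)
Op 7: remove (2,1)
Per-piece attacks for W:
Union (0 distinct): (none)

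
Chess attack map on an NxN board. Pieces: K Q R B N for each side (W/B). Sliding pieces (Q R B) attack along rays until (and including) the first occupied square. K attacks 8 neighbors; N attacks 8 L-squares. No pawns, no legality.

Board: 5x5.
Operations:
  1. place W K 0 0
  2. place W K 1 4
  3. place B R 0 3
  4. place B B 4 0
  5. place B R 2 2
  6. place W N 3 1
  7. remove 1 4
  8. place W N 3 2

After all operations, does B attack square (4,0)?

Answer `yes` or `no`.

Op 1: place WK@(0,0)
Op 2: place WK@(1,4)
Op 3: place BR@(0,3)
Op 4: place BB@(4,0)
Op 5: place BR@(2,2)
Op 6: place WN@(3,1)
Op 7: remove (1,4)
Op 8: place WN@(3,2)
Per-piece attacks for B:
  BR@(0,3): attacks (0,4) (0,2) (0,1) (0,0) (1,3) (2,3) (3,3) (4,3) [ray(0,-1) blocked at (0,0)]
  BR@(2,2): attacks (2,3) (2,4) (2,1) (2,0) (3,2) (1,2) (0,2) [ray(1,0) blocked at (3,2)]
  BB@(4,0): attacks (3,1) [ray(-1,1) blocked at (3,1)]
B attacks (4,0): no

Answer: no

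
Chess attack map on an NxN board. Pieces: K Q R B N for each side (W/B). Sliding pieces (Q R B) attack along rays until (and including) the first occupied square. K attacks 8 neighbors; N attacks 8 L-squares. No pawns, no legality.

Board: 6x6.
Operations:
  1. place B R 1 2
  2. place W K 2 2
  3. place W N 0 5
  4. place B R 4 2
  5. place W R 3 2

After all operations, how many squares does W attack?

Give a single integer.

Answer: 14

Derivation:
Op 1: place BR@(1,2)
Op 2: place WK@(2,2)
Op 3: place WN@(0,5)
Op 4: place BR@(4,2)
Op 5: place WR@(3,2)
Per-piece attacks for W:
  WN@(0,5): attacks (1,3) (2,4)
  WK@(2,2): attacks (2,3) (2,1) (3,2) (1,2) (3,3) (3,1) (1,3) (1,1)
  WR@(3,2): attacks (3,3) (3,4) (3,5) (3,1) (3,0) (4,2) (2,2) [ray(1,0) blocked at (4,2); ray(-1,0) blocked at (2,2)]
Union (14 distinct): (1,1) (1,2) (1,3) (2,1) (2,2) (2,3) (2,4) (3,0) (3,1) (3,2) (3,3) (3,4) (3,5) (4,2)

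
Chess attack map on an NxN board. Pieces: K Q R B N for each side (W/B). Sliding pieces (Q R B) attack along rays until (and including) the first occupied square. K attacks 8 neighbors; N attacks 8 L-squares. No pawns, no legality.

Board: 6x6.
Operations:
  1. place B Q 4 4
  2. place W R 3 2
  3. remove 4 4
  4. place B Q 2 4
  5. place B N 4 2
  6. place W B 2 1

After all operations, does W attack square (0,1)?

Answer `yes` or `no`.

Answer: no

Derivation:
Op 1: place BQ@(4,4)
Op 2: place WR@(3,2)
Op 3: remove (4,4)
Op 4: place BQ@(2,4)
Op 5: place BN@(4,2)
Op 6: place WB@(2,1)
Per-piece attacks for W:
  WB@(2,1): attacks (3,2) (3,0) (1,2) (0,3) (1,0) [ray(1,1) blocked at (3,2)]
  WR@(3,2): attacks (3,3) (3,4) (3,5) (3,1) (3,0) (4,2) (2,2) (1,2) (0,2) [ray(1,0) blocked at (4,2)]
W attacks (0,1): no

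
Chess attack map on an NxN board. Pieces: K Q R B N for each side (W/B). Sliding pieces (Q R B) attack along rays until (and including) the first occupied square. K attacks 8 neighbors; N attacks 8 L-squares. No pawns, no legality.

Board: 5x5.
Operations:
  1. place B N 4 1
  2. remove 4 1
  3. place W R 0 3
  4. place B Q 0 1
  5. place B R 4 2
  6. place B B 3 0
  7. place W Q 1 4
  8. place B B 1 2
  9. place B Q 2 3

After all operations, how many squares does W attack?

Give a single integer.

Answer: 10

Derivation:
Op 1: place BN@(4,1)
Op 2: remove (4,1)
Op 3: place WR@(0,3)
Op 4: place BQ@(0,1)
Op 5: place BR@(4,2)
Op 6: place BB@(3,0)
Op 7: place WQ@(1,4)
Op 8: place BB@(1,2)
Op 9: place BQ@(2,3)
Per-piece attacks for W:
  WR@(0,3): attacks (0,4) (0,2) (0,1) (1,3) (2,3) [ray(0,-1) blocked at (0,1); ray(1,0) blocked at (2,3)]
  WQ@(1,4): attacks (1,3) (1,2) (2,4) (3,4) (4,4) (0,4) (2,3) (0,3) [ray(0,-1) blocked at (1,2); ray(1,-1) blocked at (2,3); ray(-1,-1) blocked at (0,3)]
Union (10 distinct): (0,1) (0,2) (0,3) (0,4) (1,2) (1,3) (2,3) (2,4) (3,4) (4,4)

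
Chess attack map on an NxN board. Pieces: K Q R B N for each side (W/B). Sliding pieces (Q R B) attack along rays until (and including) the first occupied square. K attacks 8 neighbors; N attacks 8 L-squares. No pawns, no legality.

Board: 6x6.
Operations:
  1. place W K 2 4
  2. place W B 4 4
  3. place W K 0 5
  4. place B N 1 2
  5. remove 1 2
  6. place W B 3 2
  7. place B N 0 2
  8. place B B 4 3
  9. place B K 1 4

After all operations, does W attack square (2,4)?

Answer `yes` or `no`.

Answer: no

Derivation:
Op 1: place WK@(2,4)
Op 2: place WB@(4,4)
Op 3: place WK@(0,5)
Op 4: place BN@(1,2)
Op 5: remove (1,2)
Op 6: place WB@(3,2)
Op 7: place BN@(0,2)
Op 8: place BB@(4,3)
Op 9: place BK@(1,4)
Per-piece attacks for W:
  WK@(0,5): attacks (0,4) (1,5) (1,4)
  WK@(2,4): attacks (2,5) (2,3) (3,4) (1,4) (3,5) (3,3) (1,5) (1,3)
  WB@(3,2): attacks (4,3) (4,1) (5,0) (2,3) (1,4) (2,1) (1,0) [ray(1,1) blocked at (4,3); ray(-1,1) blocked at (1,4)]
  WB@(4,4): attacks (5,5) (5,3) (3,5) (3,3) (2,2) (1,1) (0,0)
W attacks (2,4): no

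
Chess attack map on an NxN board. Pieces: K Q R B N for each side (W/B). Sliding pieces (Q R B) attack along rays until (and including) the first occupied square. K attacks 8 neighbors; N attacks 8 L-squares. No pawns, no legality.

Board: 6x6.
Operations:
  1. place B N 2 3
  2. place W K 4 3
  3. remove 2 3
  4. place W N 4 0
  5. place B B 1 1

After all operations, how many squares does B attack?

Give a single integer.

Answer: 7

Derivation:
Op 1: place BN@(2,3)
Op 2: place WK@(4,3)
Op 3: remove (2,3)
Op 4: place WN@(4,0)
Op 5: place BB@(1,1)
Per-piece attacks for B:
  BB@(1,1): attacks (2,2) (3,3) (4,4) (5,5) (2,0) (0,2) (0,0)
Union (7 distinct): (0,0) (0,2) (2,0) (2,2) (3,3) (4,4) (5,5)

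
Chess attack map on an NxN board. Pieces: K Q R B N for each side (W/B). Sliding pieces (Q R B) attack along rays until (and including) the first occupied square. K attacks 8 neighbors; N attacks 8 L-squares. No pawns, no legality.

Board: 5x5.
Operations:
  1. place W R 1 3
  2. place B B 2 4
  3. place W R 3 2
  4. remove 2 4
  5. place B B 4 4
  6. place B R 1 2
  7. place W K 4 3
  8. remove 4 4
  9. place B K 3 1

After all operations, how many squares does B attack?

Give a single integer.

Answer: 12

Derivation:
Op 1: place WR@(1,3)
Op 2: place BB@(2,4)
Op 3: place WR@(3,2)
Op 4: remove (2,4)
Op 5: place BB@(4,4)
Op 6: place BR@(1,2)
Op 7: place WK@(4,3)
Op 8: remove (4,4)
Op 9: place BK@(3,1)
Per-piece attacks for B:
  BR@(1,2): attacks (1,3) (1,1) (1,0) (2,2) (3,2) (0,2) [ray(0,1) blocked at (1,3); ray(1,0) blocked at (3,2)]
  BK@(3,1): attacks (3,2) (3,0) (4,1) (2,1) (4,2) (4,0) (2,2) (2,0)
Union (12 distinct): (0,2) (1,0) (1,1) (1,3) (2,0) (2,1) (2,2) (3,0) (3,2) (4,0) (4,1) (4,2)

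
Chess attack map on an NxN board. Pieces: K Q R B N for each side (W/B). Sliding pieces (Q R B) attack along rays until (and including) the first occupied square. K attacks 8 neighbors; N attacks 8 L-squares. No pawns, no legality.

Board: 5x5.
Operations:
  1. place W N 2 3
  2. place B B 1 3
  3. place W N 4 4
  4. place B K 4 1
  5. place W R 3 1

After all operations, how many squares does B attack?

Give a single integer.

Op 1: place WN@(2,3)
Op 2: place BB@(1,3)
Op 3: place WN@(4,4)
Op 4: place BK@(4,1)
Op 5: place WR@(3,1)
Per-piece attacks for B:
  BB@(1,3): attacks (2,4) (2,2) (3,1) (0,4) (0,2) [ray(1,-1) blocked at (3,1)]
  BK@(4,1): attacks (4,2) (4,0) (3,1) (3,2) (3,0)
Union (9 distinct): (0,2) (0,4) (2,2) (2,4) (3,0) (3,1) (3,2) (4,0) (4,2)

Answer: 9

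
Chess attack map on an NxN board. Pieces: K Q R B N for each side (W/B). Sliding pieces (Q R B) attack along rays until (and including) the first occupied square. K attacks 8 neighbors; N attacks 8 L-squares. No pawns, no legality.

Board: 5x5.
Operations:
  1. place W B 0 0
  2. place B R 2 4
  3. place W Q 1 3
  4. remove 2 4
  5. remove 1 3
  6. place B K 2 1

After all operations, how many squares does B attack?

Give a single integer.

Answer: 8

Derivation:
Op 1: place WB@(0,0)
Op 2: place BR@(2,4)
Op 3: place WQ@(1,3)
Op 4: remove (2,4)
Op 5: remove (1,3)
Op 6: place BK@(2,1)
Per-piece attacks for B:
  BK@(2,1): attacks (2,2) (2,0) (3,1) (1,1) (3,2) (3,0) (1,2) (1,0)
Union (8 distinct): (1,0) (1,1) (1,2) (2,0) (2,2) (3,0) (3,1) (3,2)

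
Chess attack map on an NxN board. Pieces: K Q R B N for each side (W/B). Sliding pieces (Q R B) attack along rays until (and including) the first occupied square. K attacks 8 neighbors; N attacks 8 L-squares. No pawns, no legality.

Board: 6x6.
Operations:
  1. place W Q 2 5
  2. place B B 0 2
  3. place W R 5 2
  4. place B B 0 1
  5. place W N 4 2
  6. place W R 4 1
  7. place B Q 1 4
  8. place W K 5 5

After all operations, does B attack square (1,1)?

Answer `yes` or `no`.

Op 1: place WQ@(2,5)
Op 2: place BB@(0,2)
Op 3: place WR@(5,2)
Op 4: place BB@(0,1)
Op 5: place WN@(4,2)
Op 6: place WR@(4,1)
Op 7: place BQ@(1,4)
Op 8: place WK@(5,5)
Per-piece attacks for B:
  BB@(0,1): attacks (1,2) (2,3) (3,4) (4,5) (1,0)
  BB@(0,2): attacks (1,3) (2,4) (3,5) (1,1) (2,0)
  BQ@(1,4): attacks (1,5) (1,3) (1,2) (1,1) (1,0) (2,4) (3,4) (4,4) (5,4) (0,4) (2,5) (2,3) (3,2) (4,1) (0,5) (0,3) [ray(1,1) blocked at (2,5); ray(1,-1) blocked at (4,1)]
B attacks (1,1): yes

Answer: yes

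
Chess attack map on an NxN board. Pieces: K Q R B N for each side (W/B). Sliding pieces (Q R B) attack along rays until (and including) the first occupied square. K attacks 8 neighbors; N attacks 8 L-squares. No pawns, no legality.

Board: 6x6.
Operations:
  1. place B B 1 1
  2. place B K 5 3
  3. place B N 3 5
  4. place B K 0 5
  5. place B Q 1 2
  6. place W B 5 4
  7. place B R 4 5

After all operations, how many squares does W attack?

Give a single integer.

Answer: 5

Derivation:
Op 1: place BB@(1,1)
Op 2: place BK@(5,3)
Op 3: place BN@(3,5)
Op 4: place BK@(0,5)
Op 5: place BQ@(1,2)
Op 6: place WB@(5,4)
Op 7: place BR@(4,5)
Per-piece attacks for W:
  WB@(5,4): attacks (4,5) (4,3) (3,2) (2,1) (1,0) [ray(-1,1) blocked at (4,5)]
Union (5 distinct): (1,0) (2,1) (3,2) (4,3) (4,5)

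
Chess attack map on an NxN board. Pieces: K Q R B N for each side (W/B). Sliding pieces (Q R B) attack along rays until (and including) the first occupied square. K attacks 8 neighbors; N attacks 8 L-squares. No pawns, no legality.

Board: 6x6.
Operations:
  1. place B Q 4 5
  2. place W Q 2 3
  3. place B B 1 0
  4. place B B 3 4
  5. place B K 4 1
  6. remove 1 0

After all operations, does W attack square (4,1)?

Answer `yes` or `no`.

Answer: yes

Derivation:
Op 1: place BQ@(4,5)
Op 2: place WQ@(2,3)
Op 3: place BB@(1,0)
Op 4: place BB@(3,4)
Op 5: place BK@(4,1)
Op 6: remove (1,0)
Per-piece attacks for W:
  WQ@(2,3): attacks (2,4) (2,5) (2,2) (2,1) (2,0) (3,3) (4,3) (5,3) (1,3) (0,3) (3,4) (3,2) (4,1) (1,4) (0,5) (1,2) (0,1) [ray(1,1) blocked at (3,4); ray(1,-1) blocked at (4,1)]
W attacks (4,1): yes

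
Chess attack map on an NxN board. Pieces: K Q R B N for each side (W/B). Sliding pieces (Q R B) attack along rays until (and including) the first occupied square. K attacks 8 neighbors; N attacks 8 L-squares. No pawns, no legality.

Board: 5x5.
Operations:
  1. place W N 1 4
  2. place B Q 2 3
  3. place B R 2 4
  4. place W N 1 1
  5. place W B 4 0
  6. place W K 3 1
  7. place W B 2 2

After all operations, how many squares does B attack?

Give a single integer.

Op 1: place WN@(1,4)
Op 2: place BQ@(2,3)
Op 3: place BR@(2,4)
Op 4: place WN@(1,1)
Op 5: place WB@(4,0)
Op 6: place WK@(3,1)
Op 7: place WB@(2,2)
Per-piece attacks for B:
  BQ@(2,3): attacks (2,4) (2,2) (3,3) (4,3) (1,3) (0,3) (3,4) (3,2) (4,1) (1,4) (1,2) (0,1) [ray(0,1) blocked at (2,4); ray(0,-1) blocked at (2,2); ray(-1,1) blocked at (1,4)]
  BR@(2,4): attacks (2,3) (3,4) (4,4) (1,4) [ray(0,-1) blocked at (2,3); ray(-1,0) blocked at (1,4)]
Union (14 distinct): (0,1) (0,3) (1,2) (1,3) (1,4) (2,2) (2,3) (2,4) (3,2) (3,3) (3,4) (4,1) (4,3) (4,4)

Answer: 14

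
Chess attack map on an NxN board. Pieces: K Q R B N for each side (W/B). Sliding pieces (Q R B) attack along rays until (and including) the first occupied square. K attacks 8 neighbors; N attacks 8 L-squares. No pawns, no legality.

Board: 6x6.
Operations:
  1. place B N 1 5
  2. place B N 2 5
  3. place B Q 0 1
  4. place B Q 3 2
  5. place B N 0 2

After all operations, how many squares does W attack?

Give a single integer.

Op 1: place BN@(1,5)
Op 2: place BN@(2,5)
Op 3: place BQ@(0,1)
Op 4: place BQ@(3,2)
Op 5: place BN@(0,2)
Per-piece attacks for W:
Union (0 distinct): (none)

Answer: 0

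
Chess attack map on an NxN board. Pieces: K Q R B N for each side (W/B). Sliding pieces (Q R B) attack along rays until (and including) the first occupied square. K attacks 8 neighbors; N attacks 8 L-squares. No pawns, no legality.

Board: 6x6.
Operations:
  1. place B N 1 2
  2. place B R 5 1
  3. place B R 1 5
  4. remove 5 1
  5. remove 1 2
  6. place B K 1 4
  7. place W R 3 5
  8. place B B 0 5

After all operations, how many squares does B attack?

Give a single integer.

Answer: 10

Derivation:
Op 1: place BN@(1,2)
Op 2: place BR@(5,1)
Op 3: place BR@(1,5)
Op 4: remove (5,1)
Op 5: remove (1,2)
Op 6: place BK@(1,4)
Op 7: place WR@(3,5)
Op 8: place BB@(0,5)
Per-piece attacks for B:
  BB@(0,5): attacks (1,4) [ray(1,-1) blocked at (1,4)]
  BK@(1,4): attacks (1,5) (1,3) (2,4) (0,4) (2,5) (2,3) (0,5) (0,3)
  BR@(1,5): attacks (1,4) (2,5) (3,5) (0,5) [ray(0,-1) blocked at (1,4); ray(1,0) blocked at (3,5); ray(-1,0) blocked at (0,5)]
Union (10 distinct): (0,3) (0,4) (0,5) (1,3) (1,4) (1,5) (2,3) (2,4) (2,5) (3,5)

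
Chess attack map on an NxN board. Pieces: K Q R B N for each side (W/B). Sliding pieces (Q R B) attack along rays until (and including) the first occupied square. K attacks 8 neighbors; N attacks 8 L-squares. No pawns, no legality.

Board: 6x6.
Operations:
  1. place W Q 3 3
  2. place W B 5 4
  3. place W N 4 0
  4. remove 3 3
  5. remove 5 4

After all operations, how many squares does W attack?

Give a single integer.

Answer: 3

Derivation:
Op 1: place WQ@(3,3)
Op 2: place WB@(5,4)
Op 3: place WN@(4,0)
Op 4: remove (3,3)
Op 5: remove (5,4)
Per-piece attacks for W:
  WN@(4,0): attacks (5,2) (3,2) (2,1)
Union (3 distinct): (2,1) (3,2) (5,2)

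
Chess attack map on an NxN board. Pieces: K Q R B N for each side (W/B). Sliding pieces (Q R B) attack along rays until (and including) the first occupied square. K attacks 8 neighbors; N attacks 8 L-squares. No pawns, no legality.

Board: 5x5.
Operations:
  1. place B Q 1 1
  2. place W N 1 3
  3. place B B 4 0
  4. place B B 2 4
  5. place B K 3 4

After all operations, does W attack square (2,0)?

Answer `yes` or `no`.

Op 1: place BQ@(1,1)
Op 2: place WN@(1,3)
Op 3: place BB@(4,0)
Op 4: place BB@(2,4)
Op 5: place BK@(3,4)
Per-piece attacks for W:
  WN@(1,3): attacks (3,4) (2,1) (3,2) (0,1)
W attacks (2,0): no

Answer: no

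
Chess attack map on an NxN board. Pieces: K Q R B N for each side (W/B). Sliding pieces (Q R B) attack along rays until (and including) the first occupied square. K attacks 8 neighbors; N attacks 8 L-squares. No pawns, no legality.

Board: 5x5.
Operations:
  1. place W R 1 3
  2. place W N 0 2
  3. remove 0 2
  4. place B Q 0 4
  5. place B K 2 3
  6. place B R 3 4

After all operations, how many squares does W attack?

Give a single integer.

Answer: 6

Derivation:
Op 1: place WR@(1,3)
Op 2: place WN@(0,2)
Op 3: remove (0,2)
Op 4: place BQ@(0,4)
Op 5: place BK@(2,3)
Op 6: place BR@(3,4)
Per-piece attacks for W:
  WR@(1,3): attacks (1,4) (1,2) (1,1) (1,0) (2,3) (0,3) [ray(1,0) blocked at (2,3)]
Union (6 distinct): (0,3) (1,0) (1,1) (1,2) (1,4) (2,3)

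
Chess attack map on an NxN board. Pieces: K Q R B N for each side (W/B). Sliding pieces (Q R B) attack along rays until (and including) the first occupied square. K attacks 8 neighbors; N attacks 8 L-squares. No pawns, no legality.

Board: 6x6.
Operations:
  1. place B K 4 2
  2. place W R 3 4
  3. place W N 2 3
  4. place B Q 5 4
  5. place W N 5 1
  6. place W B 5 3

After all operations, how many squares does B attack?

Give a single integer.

Op 1: place BK@(4,2)
Op 2: place WR@(3,4)
Op 3: place WN@(2,3)
Op 4: place BQ@(5,4)
Op 5: place WN@(5,1)
Op 6: place WB@(5,3)
Per-piece attacks for B:
  BK@(4,2): attacks (4,3) (4,1) (5,2) (3,2) (5,3) (5,1) (3,3) (3,1)
  BQ@(5,4): attacks (5,5) (5,3) (4,4) (3,4) (4,5) (4,3) (3,2) (2,1) (1,0) [ray(0,-1) blocked at (5,3); ray(-1,0) blocked at (3,4)]
Union (14 distinct): (1,0) (2,1) (3,1) (3,2) (3,3) (3,4) (4,1) (4,3) (4,4) (4,5) (5,1) (5,2) (5,3) (5,5)

Answer: 14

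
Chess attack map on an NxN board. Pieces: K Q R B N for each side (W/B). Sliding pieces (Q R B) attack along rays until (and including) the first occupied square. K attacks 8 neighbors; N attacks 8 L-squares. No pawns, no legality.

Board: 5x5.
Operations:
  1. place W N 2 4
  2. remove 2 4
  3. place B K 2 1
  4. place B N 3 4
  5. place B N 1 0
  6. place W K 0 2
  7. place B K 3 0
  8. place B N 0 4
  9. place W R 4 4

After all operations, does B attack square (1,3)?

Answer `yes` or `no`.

Op 1: place WN@(2,4)
Op 2: remove (2,4)
Op 3: place BK@(2,1)
Op 4: place BN@(3,4)
Op 5: place BN@(1,0)
Op 6: place WK@(0,2)
Op 7: place BK@(3,0)
Op 8: place BN@(0,4)
Op 9: place WR@(4,4)
Per-piece attacks for B:
  BN@(0,4): attacks (1,2) (2,3)
  BN@(1,0): attacks (2,2) (3,1) (0,2)
  BK@(2,1): attacks (2,2) (2,0) (3,1) (1,1) (3,2) (3,0) (1,2) (1,0)
  BK@(3,0): attacks (3,1) (4,0) (2,0) (4,1) (2,1)
  BN@(3,4): attacks (4,2) (2,2) (1,3)
B attacks (1,3): yes

Answer: yes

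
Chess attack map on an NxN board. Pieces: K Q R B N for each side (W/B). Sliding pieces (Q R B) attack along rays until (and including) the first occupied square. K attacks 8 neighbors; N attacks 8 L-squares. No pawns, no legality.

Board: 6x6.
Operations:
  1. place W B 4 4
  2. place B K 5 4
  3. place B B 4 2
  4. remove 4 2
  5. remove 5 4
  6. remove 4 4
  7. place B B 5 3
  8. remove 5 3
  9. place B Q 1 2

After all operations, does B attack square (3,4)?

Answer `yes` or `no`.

Answer: yes

Derivation:
Op 1: place WB@(4,4)
Op 2: place BK@(5,4)
Op 3: place BB@(4,2)
Op 4: remove (4,2)
Op 5: remove (5,4)
Op 6: remove (4,4)
Op 7: place BB@(5,3)
Op 8: remove (5,3)
Op 9: place BQ@(1,2)
Per-piece attacks for B:
  BQ@(1,2): attacks (1,3) (1,4) (1,5) (1,1) (1,0) (2,2) (3,2) (4,2) (5,2) (0,2) (2,3) (3,4) (4,5) (2,1) (3,0) (0,3) (0,1)
B attacks (3,4): yes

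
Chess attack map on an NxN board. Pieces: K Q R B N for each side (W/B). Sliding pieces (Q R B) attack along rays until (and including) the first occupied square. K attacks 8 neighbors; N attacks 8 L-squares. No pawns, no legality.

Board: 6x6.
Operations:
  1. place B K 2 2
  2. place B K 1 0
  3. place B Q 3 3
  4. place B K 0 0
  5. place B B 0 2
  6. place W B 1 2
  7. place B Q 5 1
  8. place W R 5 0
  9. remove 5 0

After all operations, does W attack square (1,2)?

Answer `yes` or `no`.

Op 1: place BK@(2,2)
Op 2: place BK@(1,0)
Op 3: place BQ@(3,3)
Op 4: place BK@(0,0)
Op 5: place BB@(0,2)
Op 6: place WB@(1,2)
Op 7: place BQ@(5,1)
Op 8: place WR@(5,0)
Op 9: remove (5,0)
Per-piece attacks for W:
  WB@(1,2): attacks (2,3) (3,4) (4,5) (2,1) (3,0) (0,3) (0,1)
W attacks (1,2): no

Answer: no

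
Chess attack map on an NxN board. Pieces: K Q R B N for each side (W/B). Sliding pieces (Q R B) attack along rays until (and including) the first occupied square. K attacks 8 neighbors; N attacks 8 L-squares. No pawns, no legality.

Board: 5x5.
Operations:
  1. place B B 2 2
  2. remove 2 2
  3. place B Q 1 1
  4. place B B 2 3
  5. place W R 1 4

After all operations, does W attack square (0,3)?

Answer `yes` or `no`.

Op 1: place BB@(2,2)
Op 2: remove (2,2)
Op 3: place BQ@(1,1)
Op 4: place BB@(2,3)
Op 5: place WR@(1,4)
Per-piece attacks for W:
  WR@(1,4): attacks (1,3) (1,2) (1,1) (2,4) (3,4) (4,4) (0,4) [ray(0,-1) blocked at (1,1)]
W attacks (0,3): no

Answer: no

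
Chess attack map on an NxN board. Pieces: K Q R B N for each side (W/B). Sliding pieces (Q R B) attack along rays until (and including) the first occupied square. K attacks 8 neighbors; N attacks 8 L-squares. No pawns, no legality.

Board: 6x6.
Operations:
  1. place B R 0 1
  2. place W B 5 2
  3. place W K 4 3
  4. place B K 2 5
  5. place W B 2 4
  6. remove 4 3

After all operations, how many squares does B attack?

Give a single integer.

Op 1: place BR@(0,1)
Op 2: place WB@(5,2)
Op 3: place WK@(4,3)
Op 4: place BK@(2,5)
Op 5: place WB@(2,4)
Op 6: remove (4,3)
Per-piece attacks for B:
  BR@(0,1): attacks (0,2) (0,3) (0,4) (0,5) (0,0) (1,1) (2,1) (3,1) (4,1) (5,1)
  BK@(2,5): attacks (2,4) (3,5) (1,5) (3,4) (1,4)
Union (15 distinct): (0,0) (0,2) (0,3) (0,4) (0,5) (1,1) (1,4) (1,5) (2,1) (2,4) (3,1) (3,4) (3,5) (4,1) (5,1)

Answer: 15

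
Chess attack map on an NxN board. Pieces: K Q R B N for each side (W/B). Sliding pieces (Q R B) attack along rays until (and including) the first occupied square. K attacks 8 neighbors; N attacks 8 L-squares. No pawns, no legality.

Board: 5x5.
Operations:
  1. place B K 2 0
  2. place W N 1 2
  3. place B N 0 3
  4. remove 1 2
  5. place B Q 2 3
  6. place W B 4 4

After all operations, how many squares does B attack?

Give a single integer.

Answer: 18

Derivation:
Op 1: place BK@(2,0)
Op 2: place WN@(1,2)
Op 3: place BN@(0,3)
Op 4: remove (1,2)
Op 5: place BQ@(2,3)
Op 6: place WB@(4,4)
Per-piece attacks for B:
  BN@(0,3): attacks (2,4) (1,1) (2,2)
  BK@(2,0): attacks (2,1) (3,0) (1,0) (3,1) (1,1)
  BQ@(2,3): attacks (2,4) (2,2) (2,1) (2,0) (3,3) (4,3) (1,3) (0,3) (3,4) (3,2) (4,1) (1,4) (1,2) (0,1) [ray(0,-1) blocked at (2,0); ray(-1,0) blocked at (0,3)]
Union (18 distinct): (0,1) (0,3) (1,0) (1,1) (1,2) (1,3) (1,4) (2,0) (2,1) (2,2) (2,4) (3,0) (3,1) (3,2) (3,3) (3,4) (4,1) (4,3)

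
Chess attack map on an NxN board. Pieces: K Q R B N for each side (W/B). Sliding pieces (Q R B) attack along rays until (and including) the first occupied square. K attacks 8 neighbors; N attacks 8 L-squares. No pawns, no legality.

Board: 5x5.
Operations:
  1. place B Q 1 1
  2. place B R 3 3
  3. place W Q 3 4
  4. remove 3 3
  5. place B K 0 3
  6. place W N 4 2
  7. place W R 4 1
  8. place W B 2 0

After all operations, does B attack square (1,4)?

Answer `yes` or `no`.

Op 1: place BQ@(1,1)
Op 2: place BR@(3,3)
Op 3: place WQ@(3,4)
Op 4: remove (3,3)
Op 5: place BK@(0,3)
Op 6: place WN@(4,2)
Op 7: place WR@(4,1)
Op 8: place WB@(2,0)
Per-piece attacks for B:
  BK@(0,3): attacks (0,4) (0,2) (1,3) (1,4) (1,2)
  BQ@(1,1): attacks (1,2) (1,3) (1,4) (1,0) (2,1) (3,1) (4,1) (0,1) (2,2) (3,3) (4,4) (2,0) (0,2) (0,0) [ray(1,0) blocked at (4,1); ray(1,-1) blocked at (2,0)]
B attacks (1,4): yes

Answer: yes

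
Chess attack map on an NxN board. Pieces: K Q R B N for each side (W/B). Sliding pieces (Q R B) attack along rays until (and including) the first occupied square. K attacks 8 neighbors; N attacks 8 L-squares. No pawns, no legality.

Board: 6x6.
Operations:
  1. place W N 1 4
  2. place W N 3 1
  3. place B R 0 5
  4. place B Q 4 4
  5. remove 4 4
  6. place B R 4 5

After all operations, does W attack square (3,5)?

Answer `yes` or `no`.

Op 1: place WN@(1,4)
Op 2: place WN@(3,1)
Op 3: place BR@(0,5)
Op 4: place BQ@(4,4)
Op 5: remove (4,4)
Op 6: place BR@(4,5)
Per-piece attacks for W:
  WN@(1,4): attacks (3,5) (2,2) (3,3) (0,2)
  WN@(3,1): attacks (4,3) (5,2) (2,3) (1,2) (5,0) (1,0)
W attacks (3,5): yes

Answer: yes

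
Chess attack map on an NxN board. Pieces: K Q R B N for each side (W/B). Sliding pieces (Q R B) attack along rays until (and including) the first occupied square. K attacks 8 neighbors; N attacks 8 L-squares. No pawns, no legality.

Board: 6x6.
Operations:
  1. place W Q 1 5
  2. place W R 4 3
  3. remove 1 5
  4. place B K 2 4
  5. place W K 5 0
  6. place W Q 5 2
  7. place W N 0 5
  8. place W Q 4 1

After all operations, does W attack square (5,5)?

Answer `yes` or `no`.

Answer: yes

Derivation:
Op 1: place WQ@(1,5)
Op 2: place WR@(4,3)
Op 3: remove (1,5)
Op 4: place BK@(2,4)
Op 5: place WK@(5,0)
Op 6: place WQ@(5,2)
Op 7: place WN@(0,5)
Op 8: place WQ@(4,1)
Per-piece attacks for W:
  WN@(0,5): attacks (1,3) (2,4)
  WQ@(4,1): attacks (4,2) (4,3) (4,0) (5,1) (3,1) (2,1) (1,1) (0,1) (5,2) (5,0) (3,2) (2,3) (1,4) (0,5) (3,0) [ray(0,1) blocked at (4,3); ray(1,1) blocked at (5,2); ray(1,-1) blocked at (5,0); ray(-1,1) blocked at (0,5)]
  WR@(4,3): attacks (4,4) (4,5) (4,2) (4,1) (5,3) (3,3) (2,3) (1,3) (0,3) [ray(0,-1) blocked at (4,1)]
  WK@(5,0): attacks (5,1) (4,0) (4,1)
  WQ@(5,2): attacks (5,3) (5,4) (5,5) (5,1) (5,0) (4,2) (3,2) (2,2) (1,2) (0,2) (4,3) (4,1) [ray(0,-1) blocked at (5,0); ray(-1,1) blocked at (4,3); ray(-1,-1) blocked at (4,1)]
W attacks (5,5): yes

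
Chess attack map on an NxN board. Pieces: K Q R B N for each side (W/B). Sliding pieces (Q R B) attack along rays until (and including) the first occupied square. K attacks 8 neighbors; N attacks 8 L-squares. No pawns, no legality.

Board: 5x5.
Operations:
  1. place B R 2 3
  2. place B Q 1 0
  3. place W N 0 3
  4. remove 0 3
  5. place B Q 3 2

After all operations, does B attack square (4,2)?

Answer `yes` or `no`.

Answer: yes

Derivation:
Op 1: place BR@(2,3)
Op 2: place BQ@(1,0)
Op 3: place WN@(0,3)
Op 4: remove (0,3)
Op 5: place BQ@(3,2)
Per-piece attacks for B:
  BQ@(1,0): attacks (1,1) (1,2) (1,3) (1,4) (2,0) (3,0) (4,0) (0,0) (2,1) (3,2) (0,1) [ray(1,1) blocked at (3,2)]
  BR@(2,3): attacks (2,4) (2,2) (2,1) (2,0) (3,3) (4,3) (1,3) (0,3)
  BQ@(3,2): attacks (3,3) (3,4) (3,1) (3,0) (4,2) (2,2) (1,2) (0,2) (4,3) (4,1) (2,3) (2,1) (1,0) [ray(-1,1) blocked at (2,3); ray(-1,-1) blocked at (1,0)]
B attacks (4,2): yes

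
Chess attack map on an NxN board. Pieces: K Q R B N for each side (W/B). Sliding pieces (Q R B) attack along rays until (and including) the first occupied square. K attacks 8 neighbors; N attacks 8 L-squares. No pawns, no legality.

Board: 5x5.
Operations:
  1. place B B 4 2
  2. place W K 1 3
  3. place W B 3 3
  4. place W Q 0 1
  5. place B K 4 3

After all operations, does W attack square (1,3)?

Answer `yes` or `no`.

Op 1: place BB@(4,2)
Op 2: place WK@(1,3)
Op 3: place WB@(3,3)
Op 4: place WQ@(0,1)
Op 5: place BK@(4,3)
Per-piece attacks for W:
  WQ@(0,1): attacks (0,2) (0,3) (0,4) (0,0) (1,1) (2,1) (3,1) (4,1) (1,2) (2,3) (3,4) (1,0)
  WK@(1,3): attacks (1,4) (1,2) (2,3) (0,3) (2,4) (2,2) (0,4) (0,2)
  WB@(3,3): attacks (4,4) (4,2) (2,4) (2,2) (1,1) (0,0) [ray(1,-1) blocked at (4,2)]
W attacks (1,3): no

Answer: no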